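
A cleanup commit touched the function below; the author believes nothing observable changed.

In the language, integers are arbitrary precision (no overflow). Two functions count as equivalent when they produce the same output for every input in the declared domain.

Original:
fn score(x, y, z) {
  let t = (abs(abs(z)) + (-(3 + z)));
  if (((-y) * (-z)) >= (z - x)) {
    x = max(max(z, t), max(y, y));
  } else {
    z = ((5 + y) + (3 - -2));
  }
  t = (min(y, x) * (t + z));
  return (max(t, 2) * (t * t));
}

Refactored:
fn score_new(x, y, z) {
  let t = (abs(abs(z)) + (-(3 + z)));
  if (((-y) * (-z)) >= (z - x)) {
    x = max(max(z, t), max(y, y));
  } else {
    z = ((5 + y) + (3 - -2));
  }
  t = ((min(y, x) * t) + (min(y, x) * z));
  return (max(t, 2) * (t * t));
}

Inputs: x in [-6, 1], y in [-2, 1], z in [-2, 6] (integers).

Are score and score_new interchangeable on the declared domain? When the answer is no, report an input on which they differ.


This is a faithful refactor — min/max/abs usage differs; arithmetic usage differs, but the computed results match everywhere.
Spot check at x=1, y=1, z=4 — score: t = -3; (((-y) * (-z)) >= (z - x)) -> true; x = 4; t = 1; return 2. score_new: t = -3; (((-y) * (-z)) >= (z - x)) -> true; x = 4; t = 1; return 2. Both give 2.
Every one of the 288 inputs gives matching results.
verdict: equivalent


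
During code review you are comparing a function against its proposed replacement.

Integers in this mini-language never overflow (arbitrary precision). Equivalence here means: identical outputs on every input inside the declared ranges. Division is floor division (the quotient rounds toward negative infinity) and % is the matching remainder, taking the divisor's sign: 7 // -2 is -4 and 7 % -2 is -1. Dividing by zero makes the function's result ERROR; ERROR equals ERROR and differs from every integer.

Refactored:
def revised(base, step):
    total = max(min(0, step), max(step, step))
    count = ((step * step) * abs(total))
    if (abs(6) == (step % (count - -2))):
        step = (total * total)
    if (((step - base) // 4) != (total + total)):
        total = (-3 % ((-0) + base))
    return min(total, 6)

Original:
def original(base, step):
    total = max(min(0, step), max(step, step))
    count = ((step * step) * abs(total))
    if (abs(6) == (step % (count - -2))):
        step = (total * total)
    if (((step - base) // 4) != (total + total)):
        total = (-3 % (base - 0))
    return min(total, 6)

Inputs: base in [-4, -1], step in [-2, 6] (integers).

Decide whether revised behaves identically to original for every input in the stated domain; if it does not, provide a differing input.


Equivalent — the differences include arithmetic usage differs, yet no declared input distinguishes the two.
One worked example (base=-4, step=3) — original: total = 3; count = 27; (abs(6) == (step % (count - -2))) -> false; (((step - base) // 4) != (total + total)) -> true; total = -3; return -3; revised: total = 3; count = 27; (abs(6) == (step % (count - -2))) -> false; (((step - base) // 4) != (total + total)) -> true; total = -3; return -3; agreement on -3.
Every one of the 36 inputs gives matching results.
verdict: equivalent


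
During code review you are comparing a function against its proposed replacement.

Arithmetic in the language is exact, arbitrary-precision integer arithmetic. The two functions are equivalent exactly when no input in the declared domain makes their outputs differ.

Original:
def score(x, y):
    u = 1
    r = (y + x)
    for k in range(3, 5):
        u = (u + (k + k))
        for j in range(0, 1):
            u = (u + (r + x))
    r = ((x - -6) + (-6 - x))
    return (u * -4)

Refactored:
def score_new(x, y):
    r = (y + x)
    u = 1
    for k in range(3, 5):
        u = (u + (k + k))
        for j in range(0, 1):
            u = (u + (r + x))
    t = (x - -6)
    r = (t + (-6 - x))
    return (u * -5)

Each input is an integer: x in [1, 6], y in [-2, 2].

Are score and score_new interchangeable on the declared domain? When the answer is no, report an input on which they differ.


Run the pair on x=1, y=-2.
score: u := 1 | r := -1 | iter k=3: | u := 7 | iter j=0: | u := 7 | iter k=4: | u := 15 | iter j=0: | u := 15 | r := 0 | result -60
score_new: r := -1 | u := 1 | iter k=3: | u := 7 | iter j=0: | u := 7 | iter k=4: | u := 15 | iter j=0: | u := 15 | t := 7 | r := 0 | result -75
-60 vs -75 — the two versions disagree here.
verdict: not equivalent; witness: x=1, y=-2


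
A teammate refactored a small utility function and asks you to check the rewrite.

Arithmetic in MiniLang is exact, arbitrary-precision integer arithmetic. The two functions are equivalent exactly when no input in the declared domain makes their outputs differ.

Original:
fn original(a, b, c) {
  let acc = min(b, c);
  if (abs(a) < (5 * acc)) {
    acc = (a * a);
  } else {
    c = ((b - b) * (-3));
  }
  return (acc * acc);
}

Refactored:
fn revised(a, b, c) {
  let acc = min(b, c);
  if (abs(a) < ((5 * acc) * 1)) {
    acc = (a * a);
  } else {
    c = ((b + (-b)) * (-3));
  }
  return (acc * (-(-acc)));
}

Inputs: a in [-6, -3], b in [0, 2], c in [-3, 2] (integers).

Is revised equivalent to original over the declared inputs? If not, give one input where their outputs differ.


Comparing the listings, the differences include: arithmetic usage differs; constant usage differs.
Spot check at a=-3, b=2, c=-3 — original: acc becomes -3; next (abs(a) < (5 * acc)) evaluates to false; next c becomes 0; next final value 9. revised: acc becomes -3; next (abs(a) < ((5 * acc) * 1)) evaluates to false; next c becomes 0; next final value 9. Both give 9.
Sweeping the whole domain (72 inputs) finds no disagreement.
verdict: equivalent


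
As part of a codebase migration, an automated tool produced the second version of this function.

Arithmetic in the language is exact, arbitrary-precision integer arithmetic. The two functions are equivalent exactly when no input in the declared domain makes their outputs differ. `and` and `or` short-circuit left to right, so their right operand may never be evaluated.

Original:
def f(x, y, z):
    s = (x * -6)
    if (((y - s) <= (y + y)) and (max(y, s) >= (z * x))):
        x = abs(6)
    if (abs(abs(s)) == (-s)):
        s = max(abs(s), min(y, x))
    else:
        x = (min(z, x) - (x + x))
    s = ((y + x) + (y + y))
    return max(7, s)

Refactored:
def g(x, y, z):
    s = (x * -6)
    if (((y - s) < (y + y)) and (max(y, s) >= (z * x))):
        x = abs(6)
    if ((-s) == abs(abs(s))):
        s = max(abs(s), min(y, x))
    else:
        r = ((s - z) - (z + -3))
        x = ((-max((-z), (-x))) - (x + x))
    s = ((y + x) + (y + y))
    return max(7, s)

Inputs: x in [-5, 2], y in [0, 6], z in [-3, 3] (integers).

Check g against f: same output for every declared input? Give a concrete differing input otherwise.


Input x=1, y=6, z=-3: 24 from f versus 19 from g.
verdict: not equivalent; witness: x=1, y=6, z=-3


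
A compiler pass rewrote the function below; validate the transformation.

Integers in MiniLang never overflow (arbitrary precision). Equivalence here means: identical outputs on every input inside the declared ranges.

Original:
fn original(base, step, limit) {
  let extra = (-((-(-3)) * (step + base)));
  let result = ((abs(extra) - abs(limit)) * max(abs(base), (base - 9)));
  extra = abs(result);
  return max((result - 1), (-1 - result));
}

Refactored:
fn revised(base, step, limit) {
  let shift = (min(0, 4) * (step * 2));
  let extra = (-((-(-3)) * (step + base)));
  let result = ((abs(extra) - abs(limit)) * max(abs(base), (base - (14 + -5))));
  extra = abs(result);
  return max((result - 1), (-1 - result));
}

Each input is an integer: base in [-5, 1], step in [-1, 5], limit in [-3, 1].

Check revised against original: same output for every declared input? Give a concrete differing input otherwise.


Behavior is preserved: although min/max/abs usage differs; statement counts differ; arithmetic usage differs; local variable names differ; constant usage differs, the outputs never diverge.
One worked example (base=-3, step=1, limit=1) — original: extra = 6; result = 15; extra = 15; return 14; revised: shift = 0; extra = 6; result = 15; extra = 15; return 14; agreement on 14.
Across all 245 domain points the two functions coincide.
verdict: equivalent


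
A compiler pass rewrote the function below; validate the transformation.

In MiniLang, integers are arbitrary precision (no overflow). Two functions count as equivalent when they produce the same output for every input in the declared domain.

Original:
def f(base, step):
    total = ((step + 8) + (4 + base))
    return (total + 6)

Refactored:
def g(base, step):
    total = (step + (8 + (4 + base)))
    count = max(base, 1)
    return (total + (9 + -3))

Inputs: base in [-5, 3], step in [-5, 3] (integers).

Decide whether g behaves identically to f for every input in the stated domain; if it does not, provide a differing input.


Differences: constant usage differs, plus statement counts differ, plus min/max/abs usage differs, plus local variable names differ, plus arithmetic usage differs — yet all 81 inputs agree.
verdict: equivalent


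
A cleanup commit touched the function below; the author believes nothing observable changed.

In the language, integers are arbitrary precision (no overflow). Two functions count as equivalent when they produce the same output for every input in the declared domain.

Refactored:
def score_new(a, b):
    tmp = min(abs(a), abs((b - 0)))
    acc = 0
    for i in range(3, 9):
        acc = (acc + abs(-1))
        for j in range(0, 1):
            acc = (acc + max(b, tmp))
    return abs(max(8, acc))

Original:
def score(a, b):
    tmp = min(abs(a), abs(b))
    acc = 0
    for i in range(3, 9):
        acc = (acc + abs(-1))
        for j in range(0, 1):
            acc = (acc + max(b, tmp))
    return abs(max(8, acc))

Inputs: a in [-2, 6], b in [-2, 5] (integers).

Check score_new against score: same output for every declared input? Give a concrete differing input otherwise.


Reading the diff, among the changes: constant usage differs; and arithmetic usage differs.
One worked example (a=4, b=-2) — score: tmp = 2; acc = 0; [i=3]; acc = 1; [j=0]; acc = 3; [i=4]; acc = 4; [j=0]; acc = 6; [i=5]; acc = 7; [j=0]; acc = 9; [i=6]; acc = 10; [j=0]; acc = 12; [i=7]; acc = 13; [j=0]; acc = 15; [i=8]; acc = 16; [j=0]; acc = 18; return 18; score_new: tmp = 2; acc = 0; [i=3]; acc = 1; [j=0]; acc = 3; [i=4]; acc = 4; [j=0]; acc = 6; [i=5]; acc = 7; [j=0]; acc = 9; [i=6]; acc = 10; [j=0]; acc = 12; [i=7]; acc = 13; [j=0]; acc = 15; [i=8]; acc = 16; [j=0]; acc = 18; return 18; agreement on 18.
Checked all 72 inputs in the declared domain: the outputs agree on every one.
verdict: equivalent


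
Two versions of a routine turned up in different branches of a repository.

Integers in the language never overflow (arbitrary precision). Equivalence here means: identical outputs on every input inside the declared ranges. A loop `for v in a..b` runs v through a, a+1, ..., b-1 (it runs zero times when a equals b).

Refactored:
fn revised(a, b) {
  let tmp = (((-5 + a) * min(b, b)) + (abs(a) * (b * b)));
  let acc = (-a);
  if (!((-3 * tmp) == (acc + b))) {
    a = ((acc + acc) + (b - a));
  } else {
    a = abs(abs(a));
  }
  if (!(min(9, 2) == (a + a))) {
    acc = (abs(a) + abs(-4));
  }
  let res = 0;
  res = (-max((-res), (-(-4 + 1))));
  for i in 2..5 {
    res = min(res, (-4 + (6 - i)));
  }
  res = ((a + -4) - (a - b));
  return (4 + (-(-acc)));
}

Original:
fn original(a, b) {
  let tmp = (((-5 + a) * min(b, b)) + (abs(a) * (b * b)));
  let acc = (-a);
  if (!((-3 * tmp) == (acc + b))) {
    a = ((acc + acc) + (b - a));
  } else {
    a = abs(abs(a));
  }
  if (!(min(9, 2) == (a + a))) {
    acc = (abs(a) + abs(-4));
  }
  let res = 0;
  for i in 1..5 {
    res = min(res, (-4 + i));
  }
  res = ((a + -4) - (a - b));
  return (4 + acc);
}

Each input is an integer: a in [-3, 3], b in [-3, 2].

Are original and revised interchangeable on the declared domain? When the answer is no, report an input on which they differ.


The two are interchangeable: min/max/abs usage differs; also arithmetic usage differs; also constant usage differs; also statement counts differ; also loop structure differs, and every declared input agrees.
Tracing a=3, b=1: original: tmp = 1; acc = -3; (!((-3 * tmp) == (acc + b))) -> true; a = -8; (!(min(9, 2) == (a + a))) -> true; acc = 12; res = 0; [i=1]; res = -3; [i=2]; res = -3; [i=3]; res = -3; [i=4]; res = -3; res = -3; return 16 | revised: tmp = 1; acc = -3; (!((-3 * tmp) == (acc + b))) -> true; a = -8; (!(min(9, 2) == (a + a))) -> true; acc = 12; res = 0; res = -3; [i=2]; res = -3; [i=3]; res = -3; [i=4]; res = -3; res = -3; return 16 — matching result 16.
Every one of the 42 inputs gives matching results.
verdict: equivalent


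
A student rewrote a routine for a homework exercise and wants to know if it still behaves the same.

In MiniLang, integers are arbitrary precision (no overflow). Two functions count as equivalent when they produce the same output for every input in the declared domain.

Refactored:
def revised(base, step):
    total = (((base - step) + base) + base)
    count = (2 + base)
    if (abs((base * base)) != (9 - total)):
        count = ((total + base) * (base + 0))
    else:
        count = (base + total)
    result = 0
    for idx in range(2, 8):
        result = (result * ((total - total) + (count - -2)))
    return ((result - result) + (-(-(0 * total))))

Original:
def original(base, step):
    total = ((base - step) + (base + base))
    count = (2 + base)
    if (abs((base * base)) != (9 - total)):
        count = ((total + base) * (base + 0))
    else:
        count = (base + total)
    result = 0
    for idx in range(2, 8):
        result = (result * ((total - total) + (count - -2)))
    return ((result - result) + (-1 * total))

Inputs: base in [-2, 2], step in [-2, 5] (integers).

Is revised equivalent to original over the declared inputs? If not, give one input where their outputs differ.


There is a counterexample at base=-2, step=-2: 4 on one side, 0 on the other.
original: total=-4, then count=0, then (abs((base * base)) != (9 - total)) is true, then count=12, then result=0, then (idx=2), then result=0, then (idx=3), then result=0, then (idx=4), then result=0, then (idx=5), then result=0, then (idx=6), then result=0, then (idx=7), then result=0, then returns 4
revised: total=-4, then count=0, then (abs((base * base)) != (9 - total)) is true, then count=12, then result=0, then (idx=2), then result=0, then (idx=3), then result=0, then (idx=4), then result=0, then (idx=5), then result=0, then (idx=6), then result=0, then (idx=7), then result=0, then returns 0
verdict: not equivalent; witness: base=-2, step=-2


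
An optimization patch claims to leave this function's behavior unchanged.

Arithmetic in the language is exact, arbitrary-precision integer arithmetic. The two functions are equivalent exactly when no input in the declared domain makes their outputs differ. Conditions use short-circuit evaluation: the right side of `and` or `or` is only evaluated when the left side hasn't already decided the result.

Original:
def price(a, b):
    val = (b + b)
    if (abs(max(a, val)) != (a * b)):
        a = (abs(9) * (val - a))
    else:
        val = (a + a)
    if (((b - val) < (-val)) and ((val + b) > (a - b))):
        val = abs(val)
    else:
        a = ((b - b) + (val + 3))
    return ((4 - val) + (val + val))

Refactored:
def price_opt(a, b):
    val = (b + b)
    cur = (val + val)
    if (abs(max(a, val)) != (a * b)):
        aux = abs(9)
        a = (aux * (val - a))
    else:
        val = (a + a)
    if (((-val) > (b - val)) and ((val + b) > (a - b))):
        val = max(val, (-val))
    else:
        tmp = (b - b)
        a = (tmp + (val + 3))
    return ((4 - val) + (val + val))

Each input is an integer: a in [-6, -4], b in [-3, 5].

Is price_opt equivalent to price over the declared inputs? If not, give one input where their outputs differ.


Equivalent — the differences include arithmetic usage differs, and comparison usage differs, and min/max/abs usage differs, and local variable names differ, and statement counts differ, yet no declared input distinguishes the two.
As a probe, take a=-5, b=-1: price runs val := -2 | (abs(max(a, val)) != (a * b)): true | a := 27 | (((b - val) < (-val)) and ((val + b) > (a - b))): false | a := 1 | result 2; price_opt runs val := -2 | cur := -4 | (abs(max(a, val)) != (a * b)): true | aux := 9 | a := 27 | (((-val) > (b - val)) and ((val + b) > (a - b))): false | tmp := 0 | a := 1 | result 2; both end at 2.
Across all 27 domain points the two functions coincide.
verdict: equivalent


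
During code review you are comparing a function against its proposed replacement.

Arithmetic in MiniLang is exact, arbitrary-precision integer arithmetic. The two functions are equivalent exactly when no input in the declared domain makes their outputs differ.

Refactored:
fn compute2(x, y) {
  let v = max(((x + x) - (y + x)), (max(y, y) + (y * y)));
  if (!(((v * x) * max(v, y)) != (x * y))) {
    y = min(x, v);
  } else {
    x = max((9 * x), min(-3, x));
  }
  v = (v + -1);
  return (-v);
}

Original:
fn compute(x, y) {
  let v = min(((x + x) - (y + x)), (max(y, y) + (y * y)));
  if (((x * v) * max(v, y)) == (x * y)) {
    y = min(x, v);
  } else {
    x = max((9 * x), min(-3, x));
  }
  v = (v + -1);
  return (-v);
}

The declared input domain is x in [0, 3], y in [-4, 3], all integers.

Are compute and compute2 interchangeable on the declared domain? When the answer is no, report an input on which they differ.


Not equivalent: x=0, y=-4 separates them (-3 vs -11).
compute: v := 4 | (((x * v) * max(v, y)) == (x * y)): true | y := 0 | v := 3 | result -3
compute2: v := 12 | (!(((v * x) * max(v, y)) != (x * y))): true | y := 0 | v := 11 | result -11
verdict: not equivalent; witness: x=0, y=-4


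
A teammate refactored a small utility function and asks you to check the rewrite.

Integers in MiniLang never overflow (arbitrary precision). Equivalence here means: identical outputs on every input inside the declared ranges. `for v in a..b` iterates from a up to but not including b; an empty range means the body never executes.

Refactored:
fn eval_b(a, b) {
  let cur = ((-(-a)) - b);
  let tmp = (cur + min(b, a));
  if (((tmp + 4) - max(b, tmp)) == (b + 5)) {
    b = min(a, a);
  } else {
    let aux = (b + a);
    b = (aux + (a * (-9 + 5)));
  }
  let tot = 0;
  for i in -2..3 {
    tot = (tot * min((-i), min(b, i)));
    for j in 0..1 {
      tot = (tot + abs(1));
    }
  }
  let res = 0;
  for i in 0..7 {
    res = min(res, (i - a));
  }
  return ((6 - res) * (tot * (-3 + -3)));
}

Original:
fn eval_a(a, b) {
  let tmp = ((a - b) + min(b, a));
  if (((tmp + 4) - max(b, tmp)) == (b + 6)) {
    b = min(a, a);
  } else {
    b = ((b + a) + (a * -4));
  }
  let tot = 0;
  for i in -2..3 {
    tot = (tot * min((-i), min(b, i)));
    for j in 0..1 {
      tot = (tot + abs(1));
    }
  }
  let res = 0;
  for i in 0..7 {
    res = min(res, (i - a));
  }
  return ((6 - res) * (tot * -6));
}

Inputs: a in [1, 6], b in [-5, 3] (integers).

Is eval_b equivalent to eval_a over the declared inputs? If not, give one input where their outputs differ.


Not equivalent: a=1, b=-2 separates them (-42 vs -21882).
eval_a: tmp := 1 | (((tmp + 4) - max(b, tmp)) == (b + 6)): true | b := 1 | tot := 0 | iter i=-2: | tot := 0 | iter j=0: | tot := 1 | iter i=-1: | tot := -1 | iter j=0: | tot := 0 | iter i=0: | tot := 0 | iter j=0: | tot := 1 | iter i=1: | tot := -1 | iter j=0: | tot := 0 | iter i=2: | tot := 0 | iter j=0: | tot := 1 | res := 0 | iter i=0: | res := -1 | iter i=1: | res := -1 | iter i=2: | res := -1 | iter i=3: | res := -1 | iter i=4: | res := -1 | iter i=5: | res := -1 | iter i=6: | res := -1 | result -42
eval_b: cur := 3 | tmp := 1 | (((tmp + 4) - max(b, tmp)) == (b + 5)): false | aux := -1 | b := -5 | tot := 0 | iter i=-2: | tot := 0 | iter j=0: | tot := 1 | iter i=-1: | tot := -5 | iter j=0: | tot := -4 | iter i=0: | tot := 20 | iter j=0: | tot := 21 | iter i=1: | tot := -105 | iter j=0: | tot := -104 | iter i=2: | tot := 520 | iter j=0: | tot := 521 | res := 0 | iter i=0: | res := -1 | iter i=1: | res := -1 | iter i=2: | res := -1 | iter i=3: | res := -1 | iter i=4: | res := -1 | iter i=5: | res := -1 | iter i=6: | res := -1 | result -21882
verdict: not equivalent; witness: a=1, b=-2


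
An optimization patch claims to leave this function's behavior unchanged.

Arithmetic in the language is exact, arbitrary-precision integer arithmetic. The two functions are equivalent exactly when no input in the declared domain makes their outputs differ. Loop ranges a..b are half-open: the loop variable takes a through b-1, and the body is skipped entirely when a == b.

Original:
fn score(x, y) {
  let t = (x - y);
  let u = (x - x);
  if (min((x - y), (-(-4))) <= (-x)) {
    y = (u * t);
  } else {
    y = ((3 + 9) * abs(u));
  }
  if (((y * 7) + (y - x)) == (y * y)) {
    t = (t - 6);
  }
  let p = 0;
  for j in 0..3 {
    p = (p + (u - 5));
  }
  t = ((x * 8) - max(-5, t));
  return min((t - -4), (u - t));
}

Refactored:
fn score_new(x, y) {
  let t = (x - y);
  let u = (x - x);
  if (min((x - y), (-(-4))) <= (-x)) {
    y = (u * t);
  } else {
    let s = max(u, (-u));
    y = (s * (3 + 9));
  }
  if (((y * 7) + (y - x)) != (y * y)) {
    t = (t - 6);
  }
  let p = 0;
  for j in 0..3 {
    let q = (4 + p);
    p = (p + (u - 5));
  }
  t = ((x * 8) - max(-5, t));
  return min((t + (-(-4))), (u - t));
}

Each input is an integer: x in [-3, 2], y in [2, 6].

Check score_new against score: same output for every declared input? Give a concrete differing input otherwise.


Not equivalent: x=-2, y=2 separates them (-8 vs -7).
score: t := -4 | u := 0 | (min((x - y), (-(-4))) <= (-x)): true | y := 0 | (((y * 7) + (y - x)) == (y * y)): false | p := 0 | iter j=0: | p := -5 | iter j=1: | p := -10 | iter j=2: | p := -15 | t := -12 | result -8
score_new: t := -4 | u := 0 | (min((x - y), (-(-4))) <= (-x)): true | y := 0 | (((y * 7) + (y - x)) != (y * y)): true | t := -10 | p := 0 | iter j=0: | q := 4 | p := -5 | iter j=1: | q := -1 | p := -10 | iter j=2: | q := -6 | p := -15 | t := -11 | result -7
verdict: not equivalent; witness: x=-2, y=2


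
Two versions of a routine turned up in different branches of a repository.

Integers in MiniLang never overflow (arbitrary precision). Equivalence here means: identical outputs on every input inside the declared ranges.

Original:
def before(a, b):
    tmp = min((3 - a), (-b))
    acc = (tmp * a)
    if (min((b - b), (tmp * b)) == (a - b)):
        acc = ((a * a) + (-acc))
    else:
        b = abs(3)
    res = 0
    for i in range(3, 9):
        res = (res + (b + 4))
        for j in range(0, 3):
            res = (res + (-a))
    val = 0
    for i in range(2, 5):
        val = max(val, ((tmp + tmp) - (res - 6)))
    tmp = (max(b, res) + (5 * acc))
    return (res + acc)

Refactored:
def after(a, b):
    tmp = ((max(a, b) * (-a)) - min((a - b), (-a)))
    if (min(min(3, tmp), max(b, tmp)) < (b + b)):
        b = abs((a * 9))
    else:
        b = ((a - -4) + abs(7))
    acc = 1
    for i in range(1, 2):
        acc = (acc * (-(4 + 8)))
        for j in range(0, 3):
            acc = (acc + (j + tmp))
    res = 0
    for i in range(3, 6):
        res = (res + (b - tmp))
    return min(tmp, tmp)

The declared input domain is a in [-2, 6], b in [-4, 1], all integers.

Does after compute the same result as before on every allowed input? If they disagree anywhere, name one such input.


a=-2, b=-4 yields 70 from before but -6 from after.
verdict: not equivalent; witness: a=-2, b=-4


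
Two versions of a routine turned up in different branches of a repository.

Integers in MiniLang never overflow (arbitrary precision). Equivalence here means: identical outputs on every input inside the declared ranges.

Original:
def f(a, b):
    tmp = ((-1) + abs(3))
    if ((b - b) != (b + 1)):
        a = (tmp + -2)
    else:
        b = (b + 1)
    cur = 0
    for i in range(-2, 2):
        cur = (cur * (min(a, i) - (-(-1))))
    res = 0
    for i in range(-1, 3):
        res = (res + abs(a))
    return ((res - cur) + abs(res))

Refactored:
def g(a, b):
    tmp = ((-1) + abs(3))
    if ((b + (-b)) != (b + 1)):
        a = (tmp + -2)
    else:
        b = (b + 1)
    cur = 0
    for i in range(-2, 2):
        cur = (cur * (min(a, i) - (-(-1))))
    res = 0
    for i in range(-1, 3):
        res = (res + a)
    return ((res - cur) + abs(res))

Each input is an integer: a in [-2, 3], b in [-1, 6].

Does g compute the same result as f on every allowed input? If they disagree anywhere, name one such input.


The rewrite breaks on a=-2, b=-1, where the results are 16 and 0.
f: tmp = 2; ((b - b) != (b + 1)) -> false; b = 0; cur = 0; [i=-2]; cur = 0; [i=-1]; cur = 0; [i=0]; cur = 0; [i=1]; cur = 0; res = 0; [i=-1]; res = 2; [i=0]; res = 4; [i=1]; res = 6; [i=2]; res = 8; return 16
g: tmp = 2; ((b + (-b)) != (b + 1)) -> false; b = 0; cur = 0; [i=-2]; cur = 0; [i=-1]; cur = 0; [i=0]; cur = 0; [i=1]; cur = 0; res = 0; [i=-1]; res = -2; [i=0]; res = -4; [i=1]; res = -6; [i=2]; res = -8; return 0
verdict: not equivalent; witness: a=-2, b=-1


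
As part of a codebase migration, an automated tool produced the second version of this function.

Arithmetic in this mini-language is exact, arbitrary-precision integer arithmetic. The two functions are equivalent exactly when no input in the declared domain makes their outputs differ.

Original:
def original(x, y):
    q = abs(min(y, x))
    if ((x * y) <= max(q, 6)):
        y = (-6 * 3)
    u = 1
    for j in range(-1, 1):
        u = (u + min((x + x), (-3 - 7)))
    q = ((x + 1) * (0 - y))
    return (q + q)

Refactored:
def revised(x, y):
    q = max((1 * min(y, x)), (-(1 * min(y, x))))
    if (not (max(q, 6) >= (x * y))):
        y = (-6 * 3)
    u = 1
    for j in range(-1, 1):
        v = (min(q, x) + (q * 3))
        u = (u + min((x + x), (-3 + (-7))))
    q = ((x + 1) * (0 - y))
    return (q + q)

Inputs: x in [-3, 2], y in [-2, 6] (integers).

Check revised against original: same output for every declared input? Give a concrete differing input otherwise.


These are not equivalent — on x=-3, y=-2 the outputs split (-72 vs -8).
original: q = 3; ((x * y) <= max(q, 6)) -> true; y = -18; u = 1; [j=-1]; u = -9; [j=0]; u = -19; q = -36; return -72
revised: q = 3; (not (max(q, 6) >= (x * y))) -> false; u = 1; [j=-1]; v = 6; u = -9; [j=0]; v = 6; u = -19; q = -4; return -8
verdict: not equivalent; witness: x=-3, y=-2


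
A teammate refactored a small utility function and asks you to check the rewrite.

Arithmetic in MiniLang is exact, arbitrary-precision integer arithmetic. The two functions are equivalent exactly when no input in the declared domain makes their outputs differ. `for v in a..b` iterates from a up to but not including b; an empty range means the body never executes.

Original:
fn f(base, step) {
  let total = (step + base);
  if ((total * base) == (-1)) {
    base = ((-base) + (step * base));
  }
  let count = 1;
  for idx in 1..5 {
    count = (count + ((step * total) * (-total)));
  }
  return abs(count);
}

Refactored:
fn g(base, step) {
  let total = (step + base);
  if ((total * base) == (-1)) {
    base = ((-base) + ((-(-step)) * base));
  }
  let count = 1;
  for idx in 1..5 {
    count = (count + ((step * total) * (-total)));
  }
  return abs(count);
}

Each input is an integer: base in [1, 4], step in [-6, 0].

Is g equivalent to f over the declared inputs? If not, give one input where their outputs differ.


Equivalent — the differences include same computation, different form, yet no declared input distinguishes the two.
Spot check at base=2, step=-5 — f: total becomes -3; next ((total * base) == (-1)) evaluates to false; next count becomes 1; next at idx=1:; next count becomes 46; next at idx=2:; next count becomes 91; next at idx=3:; next count becomes 136; next at idx=4:; next count becomes 181; next final value 181. g: total becomes -3; next ((total * base) == (-1)) evaluates to false; next count becomes 1; next at idx=1:; next count becomes 46; next at idx=2:; next count becomes 91; next at idx=3:; next count becomes 136; next at idx=4:; next count becomes 181; next final value 181. Both give 181.
Across all 28 domain points the two functions coincide.
verdict: equivalent


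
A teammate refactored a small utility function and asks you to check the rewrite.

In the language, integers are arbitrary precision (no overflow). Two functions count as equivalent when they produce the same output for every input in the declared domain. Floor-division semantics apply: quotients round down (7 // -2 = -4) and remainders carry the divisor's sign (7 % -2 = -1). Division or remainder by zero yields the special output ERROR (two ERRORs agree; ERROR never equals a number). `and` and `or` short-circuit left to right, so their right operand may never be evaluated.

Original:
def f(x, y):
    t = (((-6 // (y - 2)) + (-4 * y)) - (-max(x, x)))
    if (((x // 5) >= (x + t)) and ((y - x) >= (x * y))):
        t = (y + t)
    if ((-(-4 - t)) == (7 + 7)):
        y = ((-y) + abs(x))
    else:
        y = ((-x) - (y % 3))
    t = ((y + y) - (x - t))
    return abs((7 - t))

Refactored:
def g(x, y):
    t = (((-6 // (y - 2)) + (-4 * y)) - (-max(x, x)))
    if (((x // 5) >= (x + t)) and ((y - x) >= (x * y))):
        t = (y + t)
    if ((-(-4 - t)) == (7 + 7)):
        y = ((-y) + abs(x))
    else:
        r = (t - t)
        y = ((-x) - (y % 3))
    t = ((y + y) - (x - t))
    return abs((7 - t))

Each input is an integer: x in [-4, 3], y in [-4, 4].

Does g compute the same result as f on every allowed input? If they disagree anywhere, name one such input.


Differences: arithmetic usage differs, plus statement counts differ, plus local variable names differ — yet all 72 inputs agree.
verdict: equivalent


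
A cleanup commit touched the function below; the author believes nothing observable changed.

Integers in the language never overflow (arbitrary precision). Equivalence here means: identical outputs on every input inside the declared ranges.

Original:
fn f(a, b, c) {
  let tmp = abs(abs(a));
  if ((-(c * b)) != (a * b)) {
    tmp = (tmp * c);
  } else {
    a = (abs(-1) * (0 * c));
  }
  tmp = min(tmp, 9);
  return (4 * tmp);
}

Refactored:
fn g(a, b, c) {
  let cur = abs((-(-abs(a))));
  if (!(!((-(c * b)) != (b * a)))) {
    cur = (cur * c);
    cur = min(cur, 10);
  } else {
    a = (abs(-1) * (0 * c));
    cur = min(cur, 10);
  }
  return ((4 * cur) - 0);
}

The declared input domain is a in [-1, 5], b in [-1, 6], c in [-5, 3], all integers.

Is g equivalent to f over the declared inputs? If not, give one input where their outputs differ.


There is a counterexample at a=4, b=-1, c=3: 36 on one side, 40 on the other.
f: tmp=4, then ((-(c * b)) != (a * b)) is true, then tmp=12, then tmp=9, then returns 36
g: cur=4, then (!(!((-(c * b)) != (b * a)))) is true, then cur=12, then cur=10, then returns 40
verdict: not equivalent; witness: a=4, b=-1, c=3


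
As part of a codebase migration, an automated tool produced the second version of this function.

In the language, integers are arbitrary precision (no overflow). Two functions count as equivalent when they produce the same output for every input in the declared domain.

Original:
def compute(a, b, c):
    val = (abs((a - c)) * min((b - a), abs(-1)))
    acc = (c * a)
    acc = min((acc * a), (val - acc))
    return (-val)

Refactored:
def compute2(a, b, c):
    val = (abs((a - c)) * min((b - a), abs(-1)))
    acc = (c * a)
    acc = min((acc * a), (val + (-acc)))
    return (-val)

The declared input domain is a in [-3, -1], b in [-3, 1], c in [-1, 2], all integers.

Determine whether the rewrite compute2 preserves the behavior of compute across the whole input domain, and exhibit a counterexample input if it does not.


Equivalent — the differences include arithmetic usage differs, yet no declared input distinguishes the two.
Tracing a=-3, b=-3, c=2: compute: val := 0 | acc := -6 | acc := 6 | result 0 | compute2: val := 0 | acc := -6 | acc := 6 | result 0 — matching result 0.
Sweeping the whole domain (60 inputs) finds no disagreement.
verdict: equivalent


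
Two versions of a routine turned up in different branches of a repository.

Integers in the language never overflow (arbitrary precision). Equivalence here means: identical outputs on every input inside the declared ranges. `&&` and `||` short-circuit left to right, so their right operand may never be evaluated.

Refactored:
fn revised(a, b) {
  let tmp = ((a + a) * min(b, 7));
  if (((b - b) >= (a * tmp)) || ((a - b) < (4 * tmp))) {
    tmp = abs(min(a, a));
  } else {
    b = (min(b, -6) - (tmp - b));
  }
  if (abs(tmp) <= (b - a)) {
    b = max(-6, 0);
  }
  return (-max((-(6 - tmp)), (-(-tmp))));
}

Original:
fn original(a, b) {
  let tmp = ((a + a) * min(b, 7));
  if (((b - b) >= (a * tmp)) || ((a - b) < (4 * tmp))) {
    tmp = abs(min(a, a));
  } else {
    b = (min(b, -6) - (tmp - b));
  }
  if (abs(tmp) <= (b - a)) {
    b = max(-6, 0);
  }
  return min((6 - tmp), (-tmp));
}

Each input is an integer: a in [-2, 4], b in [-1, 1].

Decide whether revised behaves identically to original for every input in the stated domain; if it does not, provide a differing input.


Comparing the listings, the differences include: min/max/abs usage differs.
As a probe, take a=1, b=-1: original runs tmp := -2 | (((b - b) >= (a * tmp)) || ((a - b) < (4 * tmp))): true | tmp := 1 | (abs(tmp) <= (b - a)): false | result -1; revised runs tmp := -2 | (((b - b) >= (a * tmp)) || ((a - b) < (4 * tmp))): true | tmp := 1 | (abs(tmp) <= (b - a)): false | result -1; both end at -1.
An exhaustive pass over the 21 declared inputs shows identical outputs.
verdict: equivalent


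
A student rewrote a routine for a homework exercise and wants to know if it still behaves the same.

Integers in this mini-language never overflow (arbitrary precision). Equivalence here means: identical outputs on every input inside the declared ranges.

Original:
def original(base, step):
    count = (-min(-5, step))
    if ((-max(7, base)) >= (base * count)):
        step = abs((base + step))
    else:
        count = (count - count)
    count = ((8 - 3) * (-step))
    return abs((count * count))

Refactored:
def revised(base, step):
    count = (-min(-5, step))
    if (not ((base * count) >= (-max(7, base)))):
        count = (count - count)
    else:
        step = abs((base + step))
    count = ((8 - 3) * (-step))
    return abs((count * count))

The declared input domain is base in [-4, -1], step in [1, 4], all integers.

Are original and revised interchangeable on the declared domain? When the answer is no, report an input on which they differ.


The rewrite breaks on base=-4, step=1, where the results are 225 and 25.
original: count = 5; ((-max(7, base)) >= (base * count)) -> true; step = 3; count = -15; return 225
revised: count = 5; (not ((base * count) >= (-max(7, base)))) -> true; count = 0; count = -5; return 25
verdict: not equivalent; witness: base=-4, step=1


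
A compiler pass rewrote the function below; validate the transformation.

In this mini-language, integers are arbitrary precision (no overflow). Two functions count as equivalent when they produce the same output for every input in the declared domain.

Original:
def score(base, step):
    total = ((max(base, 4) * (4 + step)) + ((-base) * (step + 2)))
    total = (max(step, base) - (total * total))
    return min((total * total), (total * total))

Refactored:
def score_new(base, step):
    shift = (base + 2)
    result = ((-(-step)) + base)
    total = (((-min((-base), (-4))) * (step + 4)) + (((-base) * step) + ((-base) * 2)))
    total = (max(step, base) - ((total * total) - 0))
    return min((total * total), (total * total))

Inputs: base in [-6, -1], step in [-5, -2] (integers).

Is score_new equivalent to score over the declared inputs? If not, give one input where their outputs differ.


Behavior is preserved: although local variable names differ, plus min/max/abs usage differs, plus arithmetic usage differs, plus statement counts differ, plus constant usage differs, the outputs never diverge.
One worked example (base=-6, step=-4) — score: total becomes -12; next total becomes -148; next final value 21904; score_new: shift becomes -4; next result becomes -10; next total becomes -12; next total becomes -148; next final value 21904; agreement on 21904.
Across all 24 domain points the two functions coincide.
verdict: equivalent


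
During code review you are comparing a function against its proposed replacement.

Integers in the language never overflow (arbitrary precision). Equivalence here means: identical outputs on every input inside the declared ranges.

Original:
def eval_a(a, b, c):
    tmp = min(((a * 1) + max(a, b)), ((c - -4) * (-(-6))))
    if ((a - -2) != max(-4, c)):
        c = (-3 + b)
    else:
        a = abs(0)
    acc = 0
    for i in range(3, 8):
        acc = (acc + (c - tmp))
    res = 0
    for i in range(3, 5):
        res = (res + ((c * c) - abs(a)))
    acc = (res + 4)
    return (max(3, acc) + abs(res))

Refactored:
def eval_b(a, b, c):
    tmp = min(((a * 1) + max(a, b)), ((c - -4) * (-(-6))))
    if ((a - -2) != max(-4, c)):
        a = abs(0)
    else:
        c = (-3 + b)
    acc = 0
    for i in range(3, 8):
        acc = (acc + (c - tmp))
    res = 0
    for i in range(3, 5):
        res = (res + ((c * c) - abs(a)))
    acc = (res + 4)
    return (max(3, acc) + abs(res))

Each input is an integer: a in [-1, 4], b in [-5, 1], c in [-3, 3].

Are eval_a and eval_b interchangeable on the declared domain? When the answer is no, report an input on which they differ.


These are not equivalent — on a=-1, b=-5, c=-3 the outputs split (256 vs 40).
eval_a: tmp = -2; ((a - -2) != max(-4, c)) -> true; c = -8; acc = 0; [i=3]; acc = -6; [i=4]; acc = -12; [i=5]; acc = -18; [i=6]; acc = -24; [i=7]; acc = -30; res = 0; [i=3]; res = 63; [i=4]; res = 126; acc = 130; return 256
eval_b: tmp = -2; ((a - -2) != max(-4, c)) -> true; a = 0; acc = 0; [i=3]; acc = -1; [i=4]; acc = -2; [i=5]; acc = -3; [i=6]; acc = -4; [i=7]; acc = -5; res = 0; [i=3]; res = 9; [i=4]; res = 18; acc = 22; return 40
verdict: not equivalent; witness: a=-1, b=-5, c=-3


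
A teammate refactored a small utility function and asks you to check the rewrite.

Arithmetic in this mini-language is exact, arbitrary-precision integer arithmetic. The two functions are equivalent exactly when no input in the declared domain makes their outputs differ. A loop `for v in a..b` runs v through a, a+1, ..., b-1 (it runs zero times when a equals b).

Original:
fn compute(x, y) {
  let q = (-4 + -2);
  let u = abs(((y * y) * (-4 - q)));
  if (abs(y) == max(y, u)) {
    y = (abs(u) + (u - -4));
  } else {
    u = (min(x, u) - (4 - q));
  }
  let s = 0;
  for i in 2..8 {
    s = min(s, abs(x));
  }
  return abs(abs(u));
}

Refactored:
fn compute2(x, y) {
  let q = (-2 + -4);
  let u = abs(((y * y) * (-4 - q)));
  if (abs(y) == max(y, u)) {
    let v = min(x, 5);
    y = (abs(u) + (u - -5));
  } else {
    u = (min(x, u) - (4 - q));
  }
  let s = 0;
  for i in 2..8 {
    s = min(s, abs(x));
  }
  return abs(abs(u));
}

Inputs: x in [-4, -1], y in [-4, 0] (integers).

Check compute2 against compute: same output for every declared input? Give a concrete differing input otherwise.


Equivalent. Although `-4` became `-5`, no input in the stated domain can expose it.
Across all 20 domain points the two functions coincide.
Tracing x=-3, y=-3: compute: q := -6 | u := 18 | (abs(y) == max(y, u)): false | u := -13 | s := 0 | iter i=2: | s := 0 | iter i=3: | s := 0 | iter i=4: | s := 0 | iter i=5: | s := 0 | iter i=6: | s := 0 | iter i=7: | s := 0 | result 13 | compute2: q := -6 | u := 18 | (abs(y) == max(y, u)): false | u := -13 | s := 0 | iter i=2: | s := 0 | iter i=3: | s := 0 | iter i=4: | s := 0 | iter i=5: | s := 0 | iter i=6: | s := 0 | iter i=7: | s := 0 | result 13 — matching result 13.
verdict: equivalent


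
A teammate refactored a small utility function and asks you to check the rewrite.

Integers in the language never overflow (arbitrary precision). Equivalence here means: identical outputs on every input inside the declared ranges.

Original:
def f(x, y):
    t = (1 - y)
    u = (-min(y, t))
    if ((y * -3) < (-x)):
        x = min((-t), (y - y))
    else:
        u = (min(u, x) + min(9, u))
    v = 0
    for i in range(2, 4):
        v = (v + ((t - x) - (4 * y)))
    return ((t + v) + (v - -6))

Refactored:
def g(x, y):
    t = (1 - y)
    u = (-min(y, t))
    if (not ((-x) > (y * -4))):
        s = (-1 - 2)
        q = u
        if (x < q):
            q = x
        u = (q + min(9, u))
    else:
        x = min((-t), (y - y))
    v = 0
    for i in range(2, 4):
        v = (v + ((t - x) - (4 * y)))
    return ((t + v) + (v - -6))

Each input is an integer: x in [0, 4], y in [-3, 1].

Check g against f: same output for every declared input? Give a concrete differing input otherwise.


Run the pair on x=3, y=1.
f: t = 0; u = 0; ((y * -3) < (-x)) -> false; u = 0; v = 0; [i=2]; v = -7; [i=3]; v = -14; return -22
g: t = 0; u = 0; (not ((-x) > (y * -4))) -> false; x = 0; v = 0; [i=2]; v = -4; [i=3]; v = -8; return -10
-22 and -10 differ, so these are not the same function on this domain.
verdict: not equivalent; witness: x=3, y=1
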